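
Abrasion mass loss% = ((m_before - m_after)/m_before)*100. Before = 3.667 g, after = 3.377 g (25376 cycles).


Formula: Mass loss% = ((m_before - m_after) / m_before) * 100
Step 1: Mass loss = 3.667 - 3.377 = 0.29 g
Step 2: Ratio = 0.29 / 3.667 = 0.0790837
Step 3: Mass loss% = 0.0790837 * 100 = 7.90837% ≈ 7.91%

7.91%


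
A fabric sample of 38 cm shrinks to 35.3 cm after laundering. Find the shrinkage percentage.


Formula: Shrinkage% = ((L_before - L_after) / L_before) * 100
Step 1: Shrinkage = 38 - 35.3 = 2.7 cm
Step 2: Shrinkage% = (2.7 / 38) * 100
Step 3: Shrinkage% = 0.071053 * 100 = 7.1053% ≈ 7.1%

7.1%


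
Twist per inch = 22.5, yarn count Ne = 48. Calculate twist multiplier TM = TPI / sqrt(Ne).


Formula: TM = TPI / sqrt(Ne)
Step 1: sqrt(Ne) = sqrt(48) = 6.9282
Step 2: TM = 22.5 / 6.9282 = 3.25

3.25 TM


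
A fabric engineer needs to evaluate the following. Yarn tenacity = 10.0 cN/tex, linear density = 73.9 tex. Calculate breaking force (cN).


Formula: Breaking force = Tenacity * Linear density
F = 10.0 cN/tex * 73.9 tex
F = 739.00 cN

739.00 cN


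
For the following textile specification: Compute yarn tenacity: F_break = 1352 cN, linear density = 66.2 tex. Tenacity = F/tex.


Formula: Tenacity = Breaking force / Linear density
Tenacity = 1352 cN / 66.2 tex
Tenacity = 20.42 cN/tex

20.42 cN/tex


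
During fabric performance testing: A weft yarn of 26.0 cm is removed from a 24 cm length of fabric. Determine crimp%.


Formula: Crimp% = ((L_yarn - L_fabric) / L_fabric) * 100
Step 1: Extension = 26.0 - 24 = 2.0 cm
Step 2: Crimp% = (2.0 / 24) * 100
Step 3: Crimp% = 0.083333 * 100 = 8.3333% ≈ 8.3%

8.3%


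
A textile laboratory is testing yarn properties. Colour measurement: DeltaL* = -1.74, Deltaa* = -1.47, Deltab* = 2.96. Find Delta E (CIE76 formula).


Formula: Delta E = sqrt(dL*^2 + da*^2 + db*^2)
Step 1: dL*^2 = (-1.74)^2 = 3.0276
Step 2: da*^2 = (-1.47)^2 = 2.1609
Step 3: db*^2 = 2.96^2 = 8.7616
Step 4: Sum = 3.0276 + 2.1609 + 8.7616 = 13.9501
Step 5: Delta E = sqrt(13.9501) = 3.73

3.73 Delta E


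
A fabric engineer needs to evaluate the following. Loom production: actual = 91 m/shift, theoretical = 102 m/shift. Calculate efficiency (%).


Formula: Efficiency% = (Actual output / Theoretical output) * 100
Efficiency% = (91 / 102) * 100
Efficiency% = 0.892157 * 100 = 89.2157% ≈ 89.2%

89.2%


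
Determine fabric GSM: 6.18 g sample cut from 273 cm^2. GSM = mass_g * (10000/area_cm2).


Formula: GSM = mass_g / area_m2
Step 1: Convert area: 273 cm^2 = 273 / 10000 = 0.0273 m^2
Step 2: GSM = 6.18 g / 0.0273 m^2 = 226.4 g/m^2

226.4 g/m^2


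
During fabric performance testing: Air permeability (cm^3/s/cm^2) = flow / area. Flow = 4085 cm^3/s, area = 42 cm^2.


Formula: Air Permeability = Airflow / Test Area
AP = 4085 cm^3/s / 42 cm^2
AP = 97.3 cm^3/s/cm^2

97.3 cm^3/s/cm^2


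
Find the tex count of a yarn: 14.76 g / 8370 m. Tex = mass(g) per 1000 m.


Formula: Tex = (mass_g / length_m) * 1000
Substituting: Tex = (14.76 / 8370) * 1000
Intermediate: 14.76 / 8370 = 0.00176344 g/m
Tex = 0.00176344 * 1000 = 1.76 tex

1.76 tex


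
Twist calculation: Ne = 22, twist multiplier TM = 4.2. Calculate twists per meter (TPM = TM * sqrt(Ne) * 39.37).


Formula: TPM = TM * sqrt(Ne) * 39.37
Step 1: sqrt(Ne) = sqrt(22) = 4.6904
Step 2: TM * sqrt(Ne) = 4.2 * 4.6904 = 19.6997
Step 3: TPM = 19.6997 * 39.37 = 776 twists/m

776 twists/m


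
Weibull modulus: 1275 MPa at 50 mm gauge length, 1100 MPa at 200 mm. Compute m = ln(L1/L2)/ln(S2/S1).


Formula: m = ln(L1/L2) / ln(S2/S1)
Step 1: ln(L1/L2) = ln(50/200) = -1.38629
Step 2: S2/S1 = 1100/1275 = 0.86275
Step 3: ln(S2/S1) = ln(0.86275) = -0.14763
Step 4: m = -1.38629 / -0.14763 = 9.39

9.39 (Weibull m)


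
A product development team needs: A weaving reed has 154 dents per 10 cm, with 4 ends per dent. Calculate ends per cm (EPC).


Formula: EPC = (dents per 10 cm * ends per dent) / 10
Step 1: Total ends per 10 cm = 154 * 4 = 616
Step 2: EPC = 616 / 10 = 61.6 ends/cm

61.6 ends/cm


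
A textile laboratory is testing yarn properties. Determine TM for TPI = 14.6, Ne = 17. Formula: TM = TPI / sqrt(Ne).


Formula: TM = TPI / sqrt(Ne)
Step 1: sqrt(Ne) = sqrt(17) = 4.1231
Step 2: TM = 14.6 / 4.1231 = 3.54

3.54 TM


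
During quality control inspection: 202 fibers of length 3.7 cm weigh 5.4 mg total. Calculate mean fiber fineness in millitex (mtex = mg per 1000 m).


Formula: fineness (mtex) = mass (mg) / total length (km) = (mass_mg / total_length_m) * 1000
Step 1: Convert fiber length: 3.7 cm = 0.037 m
Step 2: Total fiber length = 202 * 0.037 = 7.474 m
Step 3: Linear density = 5.4 mg / 7.474 m = 0.7225 mg/m
Step 4: fineness = 0.7225 * 1000 = 722.5 mtex

722.5 mtex


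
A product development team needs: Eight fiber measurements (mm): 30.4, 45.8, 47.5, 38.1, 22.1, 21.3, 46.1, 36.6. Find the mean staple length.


Formula: Mean = sum of lengths / count
Sum = 30.4 + 45.8 + 47.5 + 38.1 + 22.1 + 21.3 + 46.1 + 36.6
Sum = 287.9 mm
Mean = 287.9 / 8 = 35.99 mm

35.99 mm


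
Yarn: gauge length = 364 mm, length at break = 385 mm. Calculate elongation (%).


Formula: Elongation (%) = ((L_break - L0) / L0) * 100
Step 1: Extension = 385 - 364 = 21 mm
Step 2: Elongation = (21 / 364) * 100
Step 3: Elongation = 0.057692 * 100 = 5.7692% ≈ 5.8%

5.8%


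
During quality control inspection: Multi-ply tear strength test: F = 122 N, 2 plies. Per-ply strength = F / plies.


Formula: Per-ply strength = Total force / Number of plies
Per-ply = 122 N / 2
Per-ply = 61 N

61 N


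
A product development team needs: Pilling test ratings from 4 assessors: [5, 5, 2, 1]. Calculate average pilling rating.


Formula: Mean = sum / count
Sum = 5 + 5 + 2 + 1 = 13
Mean = 13 / 4 = 3.3

3.3


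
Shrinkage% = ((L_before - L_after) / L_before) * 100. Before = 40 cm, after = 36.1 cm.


Formula: Shrinkage% = ((L_before - L_after) / L_before) * 100
Step 1: Shrinkage = 40 - 36.1 = 3.9 cm
Step 2: Shrinkage% = (3.9 / 40) * 100
Step 3: Shrinkage% = 0.0975 * 100 = 9.75% ≈ 9.8%

9.8%


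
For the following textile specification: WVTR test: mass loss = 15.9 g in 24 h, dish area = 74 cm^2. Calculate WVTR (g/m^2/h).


Formula: WVTR = mass_loss / (area * time)
Step 1: Convert area: 74 cm^2 = 0.0074 m^2
Step 2: WVTR = 15.9 g / (0.0074 m^2 * 24 h)
Step 3: WVTR = 15.9 / 0.1776 = 89.5 g/m^2/h

89.5 g/m^2/h


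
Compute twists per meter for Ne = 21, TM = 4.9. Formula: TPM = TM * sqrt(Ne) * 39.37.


Formula: TPM = TM * sqrt(Ne) * 39.37
Step 1: sqrt(Ne) = sqrt(21) = 4.5826
Step 2: TM * sqrt(Ne) = 4.9 * 4.5826 = 22.4547
Step 3: TPM = 22.4547 * 39.37 = 884 twists/m

884 twists/m


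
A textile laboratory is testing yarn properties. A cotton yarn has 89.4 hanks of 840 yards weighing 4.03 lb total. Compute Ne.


Formula: Ne = hanks / mass_lb
Substituting: Ne = 89.4 / 4.03
Ne = 22.2

22.2 Ne


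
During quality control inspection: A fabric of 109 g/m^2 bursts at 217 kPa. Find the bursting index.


Formula: Bursting Index = Bursting Strength / Fabric GSM
BI = 217 kPa / 109 g/m^2
BI = 1.991 kPa/(g/m^2)

1.991 kPa/(g/m^2)


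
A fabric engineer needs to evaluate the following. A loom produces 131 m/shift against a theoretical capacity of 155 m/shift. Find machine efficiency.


Formula: Efficiency% = (Actual output / Theoretical output) * 100
Efficiency% = (131 / 155) * 100
Efficiency% = 0.845161 * 100 = 84.5161% ≈ 84.5%

84.5%


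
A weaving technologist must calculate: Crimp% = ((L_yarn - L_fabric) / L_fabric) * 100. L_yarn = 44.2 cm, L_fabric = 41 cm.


Formula: Crimp% = ((L_yarn - L_fabric) / L_fabric) * 100
Step 1: Extension = 44.2 - 41 = 3.2 cm
Step 2: Crimp% = (3.2 / 41) * 100
Step 3: Crimp% = 0.078049 * 100 = 7.8049% ≈ 7.8%

7.8%


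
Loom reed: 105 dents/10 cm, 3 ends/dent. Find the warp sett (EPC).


Formula: EPC = (dents per 10 cm * ends per dent) / 10
Step 1: Total ends per 10 cm = 105 * 3 = 315
Step 2: EPC = 315 / 10 = 31.5 ends/cm

31.5 ends/cm


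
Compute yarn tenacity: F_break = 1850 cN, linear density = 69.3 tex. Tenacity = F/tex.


Formula: Tenacity = Breaking force / Linear density
Tenacity = 1850 cN / 69.3 tex
Tenacity = 26.70 cN/tex

26.70 cN/tex


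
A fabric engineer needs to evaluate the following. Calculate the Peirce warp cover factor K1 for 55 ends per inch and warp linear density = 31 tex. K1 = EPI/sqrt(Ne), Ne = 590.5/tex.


Formula: K1 = EPI / sqrt(Ne), with Ne = 590.5 / tex_warp
Step 1: Ne = 590.5 / 31 = 19.048
Step 2: sqrt(Ne) = sqrt(19.048) = 4.3644
Step 3: K1 = 55 / 4.3644 = 12.6

12.6


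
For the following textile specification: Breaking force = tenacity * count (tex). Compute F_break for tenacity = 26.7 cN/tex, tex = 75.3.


Formula: Breaking force = Tenacity * Linear density
F = 26.7 cN/tex * 75.3 tex
F = 2010.51 cN

2010.51 cN


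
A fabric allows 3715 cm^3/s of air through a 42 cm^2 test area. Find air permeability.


Formula: Air Permeability = Airflow / Test Area
AP = 3715 cm^3/s / 42 cm^2
AP = 88.5 cm^3/s/cm^2

88.5 cm^3/s/cm^2


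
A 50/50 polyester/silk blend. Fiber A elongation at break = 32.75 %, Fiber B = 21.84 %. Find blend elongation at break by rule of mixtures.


Formula: Blend property = (fraction_A * property_A) + (fraction_B * property_B)
Step 1: Contribution A = 50/100 * 32.75 % = 16.375 %
Step 2: Contribution B = 50/100 * 21.84 % = 10.92 %
Step 3: Blend elongation at break = 16.375 + 10.92 = 27.295 %

27.295 %


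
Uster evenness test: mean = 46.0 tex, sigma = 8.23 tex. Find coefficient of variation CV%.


Formula: CV% = (standard deviation / mean) * 100
Step 1: Ratio = 8.23 / 46.0 = 0.178913
Step 2: CV% = 0.178913 * 100 = 17.8913% ≈ 17.9%

17.9%


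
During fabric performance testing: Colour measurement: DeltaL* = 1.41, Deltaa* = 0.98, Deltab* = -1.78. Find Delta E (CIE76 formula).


Formula: Delta E = sqrt(dL*^2 + da*^2 + db*^2)
Step 1: dL*^2 = 1.41^2 = 1.9881
Step 2: da*^2 = 0.98^2 = 0.9604
Step 3: db*^2 = (-1.78)^2 = 3.1684
Step 4: Sum = 1.9881 + 0.9604 + 3.1684 = 6.1169
Step 5: Delta E = sqrt(6.1169) = 2.47

2.47 Delta E


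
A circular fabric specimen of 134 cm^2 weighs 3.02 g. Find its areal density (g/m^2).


Formula: GSM = mass_g / area_m2
Step 1: Convert area: 134 cm^2 = 134 / 10000 = 0.0134 m^2
Step 2: GSM = 3.02 g / 0.0134 m^2 = 225.4 g/m^2

225.4 g/m^2


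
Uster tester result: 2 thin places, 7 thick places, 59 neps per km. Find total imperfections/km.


Formula: Total = thin places + thick places + neps
Total = 2 + 7 + 59
Total = 68 imperfections/km

68 imperfections/km


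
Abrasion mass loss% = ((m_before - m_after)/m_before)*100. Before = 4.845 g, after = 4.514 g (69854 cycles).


Formula: Mass loss% = ((m_before - m_after) / m_before) * 100
Step 1: Mass loss = 4.845 - 4.514 = 0.331 g
Step 2: Ratio = 0.331 / 4.845 = 0.0683179
Step 3: Mass loss% = 0.0683179 * 100 = 6.83179% ≈ 6.83%

6.83%


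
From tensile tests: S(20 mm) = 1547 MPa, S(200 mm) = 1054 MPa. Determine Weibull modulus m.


Formula: m = ln(L1/L2) / ln(S2/S1)
Step 1: ln(L1/L2) = ln(20/200) = -2.30259
Step 2: S2/S1 = 1054/1547 = 0.68132
Step 3: ln(S2/S1) = ln(0.68132) = -0.38372
Step 4: m = -2.30259 / -0.38372 = 6.00

6.00 (Weibull m)


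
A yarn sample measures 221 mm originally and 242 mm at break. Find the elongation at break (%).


Formula: Elongation (%) = ((L_break - L0) / L0) * 100
Step 1: Extension = 242 - 221 = 21 mm
Step 2: Elongation = (21 / 221) * 100
Step 3: Elongation = 0.095023 * 100 = 9.5023% ≈ 9.5%

9.5%


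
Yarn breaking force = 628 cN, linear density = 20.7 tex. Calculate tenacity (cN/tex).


Formula: Tenacity = Breaking force / Linear density
Tenacity = 628 cN / 20.7 tex
Tenacity = 30.34 cN/tex

30.34 cN/tex


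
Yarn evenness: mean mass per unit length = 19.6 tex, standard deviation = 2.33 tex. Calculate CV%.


Formula: CV% = (standard deviation / mean) * 100
Step 1: Ratio = 2.33 / 19.6 = 0.118878
Step 2: CV% = 0.118878 * 100 = 11.8878% ≈ 11.9%

11.9%


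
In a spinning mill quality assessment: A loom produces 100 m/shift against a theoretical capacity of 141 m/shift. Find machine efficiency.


Formula: Efficiency% = (Actual output / Theoretical output) * 100
Efficiency% = (100 / 141) * 100
Efficiency% = 0.70922 * 100 = 70.922% ≈ 70.9%

70.9%


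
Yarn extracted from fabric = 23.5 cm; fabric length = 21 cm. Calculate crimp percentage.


Formula: Crimp% = ((L_yarn - L_fabric) / L_fabric) * 100
Step 1: Extension = 23.5 - 21 = 2.5 cm
Step 2: Crimp% = (2.5 / 21) * 100
Step 3: Crimp% = 0.119048 * 100 = 11.9048% ≈ 11.9%

11.9%


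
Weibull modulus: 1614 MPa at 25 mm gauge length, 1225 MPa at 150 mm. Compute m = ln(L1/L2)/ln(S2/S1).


Formula: m = ln(L1/L2) / ln(S2/S1)
Step 1: ln(L1/L2) = ln(25/150) = -1.79176
Step 2: S2/S1 = 1225/1614 = 0.75898
Step 3: ln(S2/S1) = ln(0.75898) = -0.27578
Step 4: m = -1.79176 / -0.27578 = 6.50

6.50 (Weibull m)


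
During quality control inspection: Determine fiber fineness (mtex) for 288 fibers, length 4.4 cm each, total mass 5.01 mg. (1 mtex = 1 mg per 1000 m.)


Formula: fineness (mtex) = mass (mg) / total length (km) = (mass_mg / total_length_m) * 1000
Step 1: Convert fiber length: 4.4 cm = 0.044 m
Step 2: Total fiber length = 288 * 0.044 = 12.672 m
Step 3: Linear density = 5.01 mg / 12.672 m = 0.3954 mg/m
Step 4: fineness = 0.3954 * 1000 = 395.4 mtex

395.4 mtex


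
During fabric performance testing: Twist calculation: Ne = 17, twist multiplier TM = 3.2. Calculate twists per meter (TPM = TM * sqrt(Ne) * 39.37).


Formula: TPM = TM * sqrt(Ne) * 39.37
Step 1: sqrt(Ne) = sqrt(17) = 4.1231
Step 2: TM * sqrt(Ne) = 3.2 * 4.1231 = 13.1939
Step 3: TPM = 13.1939 * 39.37 = 519 twists/m

519 twists/m


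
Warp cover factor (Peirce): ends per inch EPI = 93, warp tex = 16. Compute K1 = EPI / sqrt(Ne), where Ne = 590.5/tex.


Formula: K1 = EPI / sqrt(Ne), with Ne = 590.5 / tex_warp
Step 1: Ne = 590.5 / 16 = 36.906
Step 2: sqrt(Ne) = sqrt(36.906) = 6.075
Step 3: K1 = 93 / 6.075 = 15.3

15.3


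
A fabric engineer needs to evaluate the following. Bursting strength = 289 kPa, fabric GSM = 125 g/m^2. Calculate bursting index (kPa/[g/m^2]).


Formula: Bursting Index = Bursting Strength / Fabric GSM
BI = 289 kPa / 125 g/m^2
BI = 2.312 kPa/(g/m^2)

2.312 kPa/(g/m^2)


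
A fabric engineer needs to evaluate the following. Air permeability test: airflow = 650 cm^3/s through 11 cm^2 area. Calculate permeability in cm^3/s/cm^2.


Formula: Air Permeability = Airflow / Test Area
AP = 650 cm^3/s / 11 cm^2
AP = 59.1 cm^3/s/cm^2

59.1 cm^3/s/cm^2


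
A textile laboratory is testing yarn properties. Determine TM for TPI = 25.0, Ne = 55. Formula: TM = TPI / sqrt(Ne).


Formula: TM = TPI / sqrt(Ne)
Step 1: sqrt(Ne) = sqrt(55) = 7.4162
Step 2: TM = 25.0 / 7.4162 = 3.37

3.37 TM


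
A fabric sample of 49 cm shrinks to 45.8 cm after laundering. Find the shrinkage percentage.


Formula: Shrinkage% = ((L_before - L_after) / L_before) * 100
Step 1: Shrinkage = 49 - 45.8 = 3.2 cm
Step 2: Shrinkage% = (3.2 / 49) * 100
Step 3: Shrinkage% = 0.065306 * 100 = 6.5306% ≈ 6.5%

6.5%


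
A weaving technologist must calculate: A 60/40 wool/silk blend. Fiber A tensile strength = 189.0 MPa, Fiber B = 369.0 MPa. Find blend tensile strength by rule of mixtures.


Formula: Blend property = (fraction_A * property_A) + (fraction_B * property_B)
Step 1: Contribution A = 60/100 * 189.0 MPa = 113.4 MPa
Step 2: Contribution B = 40/100 * 369.0 MPa = 147.6 MPa
Step 3: Blend tensile strength = 113.4 + 147.6 = 261.0 MPa

261.0 MPa


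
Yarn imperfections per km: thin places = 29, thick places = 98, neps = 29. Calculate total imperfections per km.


Formula: Total = thin places + thick places + neps
Total = 29 + 98 + 29
Total = 156 imperfections/km

156 imperfections/km


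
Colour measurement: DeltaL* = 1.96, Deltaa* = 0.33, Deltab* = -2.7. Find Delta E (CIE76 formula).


Formula: Delta E = sqrt(dL*^2 + da*^2 + db*^2)
Step 1: dL*^2 = 1.96^2 = 3.8416
Step 2: da*^2 = 0.33^2 = 0.1089
Step 3: db*^2 = (-2.7)^2 = 7.29
Step 4: Sum = 3.8416 + 0.1089 + 7.29 = 11.2405
Step 5: Delta E = sqrt(11.2405) = 3.35

3.35 Delta E


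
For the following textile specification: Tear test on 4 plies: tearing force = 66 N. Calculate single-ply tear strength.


Formula: Per-ply strength = Total force / Number of plies
Per-ply = 66 N / 4
Per-ply = 16.5 N

16.5 N


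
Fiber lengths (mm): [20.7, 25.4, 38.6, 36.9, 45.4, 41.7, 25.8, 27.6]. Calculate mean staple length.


Formula: Mean = sum of lengths / count
Sum = 20.7 + 25.4 + 38.6 + 36.9 + 45.4 + 41.7 + 25.8 + 27.6
Sum = 262.1 mm
Mean = 262.1 / 8 = 32.76 mm

32.76 mm


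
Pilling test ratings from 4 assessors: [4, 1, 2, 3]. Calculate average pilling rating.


Formula: Mean = sum / count
Sum = 4 + 1 + 2 + 3 = 10
Mean = 10 / 4 = 2.5

2.5


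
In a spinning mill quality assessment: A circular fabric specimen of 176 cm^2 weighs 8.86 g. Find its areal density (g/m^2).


Formula: GSM = mass_g / area_m2
Step 1: Convert area: 176 cm^2 = 176 / 10000 = 0.0176 m^2
Step 2: GSM = 8.86 g / 0.0176 m^2 = 503.4 g/m^2

503.4 g/m^2


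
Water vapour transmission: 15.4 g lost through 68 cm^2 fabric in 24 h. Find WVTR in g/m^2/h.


Formula: WVTR = mass_loss / (area * time)
Step 1: Convert area: 68 cm^2 = 0.0068 m^2
Step 2: WVTR = 15.4 g / (0.0068 m^2 * 24 h)
Step 3: WVTR = 15.4 / 0.1632 = 94.4 g/m^2/h

94.4 g/m^2/h


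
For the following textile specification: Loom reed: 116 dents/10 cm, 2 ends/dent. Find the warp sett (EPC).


Formula: EPC = (dents per 10 cm * ends per dent) / 10
Step 1: Total ends per 10 cm = 116 * 2 = 232
Step 2: EPC = 232 / 10 = 23.2 ends/cm

23.2 ends/cm


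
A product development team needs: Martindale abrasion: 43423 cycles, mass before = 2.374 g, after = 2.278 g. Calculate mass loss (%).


Formula: Mass loss% = ((m_before - m_after) / m_before) * 100
Step 1: Mass loss = 2.374 - 2.278 = 0.096 g
Step 2: Ratio = 0.096 / 2.374 = 0.0404381
Step 3: Mass loss% = 0.0404381 * 100 = 4.04381% ≈ 4.04%

4.04%


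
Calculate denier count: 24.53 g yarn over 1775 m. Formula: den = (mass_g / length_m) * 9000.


Formula: den = (mass_g / length_m) * 9000
Substituting: den = (24.53 / 1775) * 9000
Intermediate: 24.53 / 1775 = 0.01381972 g/m
den = 0.01381972 * 9000 = 124.4 denier

124.4 denier


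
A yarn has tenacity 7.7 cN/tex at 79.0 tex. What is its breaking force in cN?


Formula: Breaking force = Tenacity * Linear density
F = 7.7 cN/tex * 79.0 tex
F = 608.30 cN

608.30 cN


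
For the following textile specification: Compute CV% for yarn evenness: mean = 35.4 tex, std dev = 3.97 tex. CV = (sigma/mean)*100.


Formula: CV% = (standard deviation / mean) * 100
Step 1: Ratio = 3.97 / 35.4 = 0.112147
Step 2: CV% = 0.112147 * 100 = 11.2147% ≈ 11.2%

11.2%


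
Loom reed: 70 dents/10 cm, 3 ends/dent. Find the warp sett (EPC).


Formula: EPC = (dents per 10 cm * ends per dent) / 10
Step 1: Total ends per 10 cm = 70 * 3 = 210
Step 2: EPC = 210 / 10 = 21.0 ends/cm

21.0 ends/cm


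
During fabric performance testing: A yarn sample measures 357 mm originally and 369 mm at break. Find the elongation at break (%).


Formula: Elongation (%) = ((L_break - L0) / L0) * 100
Step 1: Extension = 369 - 357 = 12 mm
Step 2: Elongation = (12 / 357) * 100
Step 3: Elongation = 0.033613 * 100 = 3.3613% ≈ 3.4%

3.4%


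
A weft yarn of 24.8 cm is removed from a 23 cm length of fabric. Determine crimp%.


Formula: Crimp% = ((L_yarn - L_fabric) / L_fabric) * 100
Step 1: Extension = 24.8 - 23 = 1.8 cm
Step 2: Crimp% = (1.8 / 23) * 100
Step 3: Crimp% = 0.078261 * 100 = 7.8261% ≈ 7.8%

7.8%


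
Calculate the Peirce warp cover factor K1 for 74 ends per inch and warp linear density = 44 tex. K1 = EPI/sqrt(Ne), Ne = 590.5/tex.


Formula: K1 = EPI / sqrt(Ne), with Ne = 590.5 / tex_warp
Step 1: Ne = 590.5 / 44 = 13.42
Step 2: sqrt(Ne) = sqrt(13.42) = 3.6633
Step 3: K1 = 74 / 3.6633 = 20.2

20.2


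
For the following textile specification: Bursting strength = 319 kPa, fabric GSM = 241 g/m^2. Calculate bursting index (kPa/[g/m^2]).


Formula: Bursting Index = Bursting Strength / Fabric GSM
BI = 319 kPa / 241 g/m^2
BI = 1.324 kPa/(g/m^2)

1.324 kPa/(g/m^2)


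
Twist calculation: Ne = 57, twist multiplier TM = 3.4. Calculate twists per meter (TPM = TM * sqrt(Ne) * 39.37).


Formula: TPM = TM * sqrt(Ne) * 39.37
Step 1: sqrt(Ne) = sqrt(57) = 7.5498
Step 2: TM * sqrt(Ne) = 3.4 * 7.5498 = 25.6693
Step 3: TPM = 25.6693 * 39.37 = 1011 twists/m

1011 twists/m


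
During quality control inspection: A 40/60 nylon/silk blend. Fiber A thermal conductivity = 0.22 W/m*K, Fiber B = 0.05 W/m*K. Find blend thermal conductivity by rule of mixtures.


Formula: Blend property = (fraction_A * property_A) + (fraction_B * property_B)
Step 1: Contribution A = 40/100 * 0.22 W/m*K = 0.088 W/m*K
Step 2: Contribution B = 60/100 * 0.05 W/m*K = 0.03 W/m*K
Step 3: Blend thermal conductivity = 0.088 + 0.03 = 0.118 W/m*K

0.118 W/m*K


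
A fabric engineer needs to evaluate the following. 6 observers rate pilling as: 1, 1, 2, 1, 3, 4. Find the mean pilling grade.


Formula: Mean = sum / count
Sum = 1 + 1 + 2 + 1 + 3 + 4 = 12
Mean = 12 / 6 = 2.0

2.0


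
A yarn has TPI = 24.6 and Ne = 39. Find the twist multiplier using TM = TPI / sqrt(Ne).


Formula: TM = TPI / sqrt(Ne)
Step 1: sqrt(Ne) = sqrt(39) = 6.245
Step 2: TM = 24.6 / 6.245 = 3.94

3.94 TM


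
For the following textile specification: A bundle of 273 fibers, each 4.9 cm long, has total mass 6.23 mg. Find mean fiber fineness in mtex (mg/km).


Formula: fineness (mtex) = mass (mg) / total length (km) = (mass_mg / total_length_m) * 1000
Step 1: Convert fiber length: 4.9 cm = 0.049 m
Step 2: Total fiber length = 273 * 0.049 = 13.377 m
Step 3: Linear density = 6.23 mg / 13.377 m = 0.4657 mg/m
Step 4: fineness = 0.4657 * 1000 = 465.7 mtex

465.7 mtex


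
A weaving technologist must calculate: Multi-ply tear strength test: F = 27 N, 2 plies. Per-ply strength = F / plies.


Formula: Per-ply strength = Total force / Number of plies
Per-ply = 27 N / 2
Per-ply = 13.5 N

13.5 N


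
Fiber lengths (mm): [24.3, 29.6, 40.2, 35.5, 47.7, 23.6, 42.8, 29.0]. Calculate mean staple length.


Formula: Mean = sum of lengths / count
Sum = 24.3 + 29.6 + 40.2 + 35.5 + 47.7 + 23.6 + 42.8 + 29.0
Sum = 272.7 mm
Mean = 272.7 / 8 = 34.09 mm

34.09 mm


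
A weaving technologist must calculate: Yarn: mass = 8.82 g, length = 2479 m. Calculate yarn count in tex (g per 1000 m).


Formula: Tex = (mass_g / length_m) * 1000
Substituting: Tex = (8.82 / 2479) * 1000
Intermediate: 8.82 / 2479 = 0.00355789 g/m
Tex = 0.00355789 * 1000 = 3.56 tex

3.56 tex


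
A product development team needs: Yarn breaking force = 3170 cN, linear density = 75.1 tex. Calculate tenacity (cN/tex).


Formula: Tenacity = Breaking force / Linear density
Tenacity = 3170 cN / 75.1 tex
Tenacity = 42.21 cN/tex

42.21 cN/tex


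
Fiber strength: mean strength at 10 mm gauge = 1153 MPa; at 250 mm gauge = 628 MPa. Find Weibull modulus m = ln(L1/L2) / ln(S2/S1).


Formula: m = ln(L1/L2) / ln(S2/S1)
Step 1: ln(L1/L2) = ln(10/250) = -3.21888
Step 2: S2/S1 = 628/1153 = 0.54467
Step 3: ln(S2/S1) = ln(0.54467) = -0.60758
Step 4: m = -3.21888 / -0.60758 = 5.30

5.30 (Weibull m)


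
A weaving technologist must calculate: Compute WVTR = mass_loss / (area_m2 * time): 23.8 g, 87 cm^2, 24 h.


Formula: WVTR = mass_loss / (area * time)
Step 1: Convert area: 87 cm^2 = 0.0087 m^2
Step 2: WVTR = 23.8 g / (0.0087 m^2 * 24 h)
Step 3: WVTR = 23.8 / 0.2088 = 114.0 g/m^2/h

114.0 g/m^2/h


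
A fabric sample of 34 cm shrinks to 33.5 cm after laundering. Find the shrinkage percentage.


Formula: Shrinkage% = ((L_before - L_after) / L_before) * 100
Step 1: Shrinkage = 34 - 33.5 = 0.5 cm
Step 2: Shrinkage% = (0.5 / 34) * 100
Step 3: Shrinkage% = 0.014706 * 100 = 1.4706% ≈ 1.5%

1.5%


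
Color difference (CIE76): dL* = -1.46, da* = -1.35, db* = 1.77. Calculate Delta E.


Formula: Delta E = sqrt(dL*^2 + da*^2 + db*^2)
Step 1: dL*^2 = (-1.46)^2 = 2.1316
Step 2: da*^2 = (-1.35)^2 = 1.8225
Step 3: db*^2 = 1.77^2 = 3.1329
Step 4: Sum = 2.1316 + 1.8225 + 3.1329 = 7.087
Step 5: Delta E = sqrt(7.087) = 2.66

2.66 Delta E


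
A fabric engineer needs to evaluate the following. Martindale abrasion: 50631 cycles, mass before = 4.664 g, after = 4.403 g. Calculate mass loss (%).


Formula: Mass loss% = ((m_before - m_after) / m_before) * 100
Step 1: Mass loss = 4.664 - 4.403 = 0.261 g
Step 2: Ratio = 0.261 / 4.664 = 0.0559605
Step 3: Mass loss% = 0.0559605 * 100 = 5.59605% ≈ 5.60%

5.60%


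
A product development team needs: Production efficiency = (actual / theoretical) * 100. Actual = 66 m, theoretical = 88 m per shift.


Formula: Efficiency% = (Actual output / Theoretical output) * 100
Efficiency% = (66 / 88) * 100
Efficiency% = 0.75 * 100 = 75.0%

75.0%


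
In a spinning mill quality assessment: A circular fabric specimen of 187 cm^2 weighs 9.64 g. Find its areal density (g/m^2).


Formula: GSM = mass_g / area_m2
Step 1: Convert area: 187 cm^2 = 187 / 10000 = 0.0187 m^2
Step 2: GSM = 9.64 g / 0.0187 m^2 = 515.5 g/m^2

515.5 g/m^2


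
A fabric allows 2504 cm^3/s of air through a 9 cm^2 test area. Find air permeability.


Formula: Air Permeability = Airflow / Test Area
AP = 2504 cm^3/s / 9 cm^2
AP = 278.2 cm^3/s/cm^2

278.2 cm^3/s/cm^2


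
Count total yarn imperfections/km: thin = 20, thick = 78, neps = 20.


Formula: Total = thin places + thick places + neps
Total = 20 + 78 + 20
Total = 118 imperfections/km

118 imperfections/km


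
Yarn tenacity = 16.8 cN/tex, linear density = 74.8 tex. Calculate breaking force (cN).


Formula: Breaking force = Tenacity * Linear density
F = 16.8 cN/tex * 74.8 tex
F = 1256.64 cN

1256.64 cN


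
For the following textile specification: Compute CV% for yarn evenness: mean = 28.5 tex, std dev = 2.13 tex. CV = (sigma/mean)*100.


Formula: CV% = (standard deviation / mean) * 100
Step 1: Ratio = 2.13 / 28.5 = 0.074737
Step 2: CV% = 0.074737 * 100 = 7.4737% ≈ 7.5%

7.5%


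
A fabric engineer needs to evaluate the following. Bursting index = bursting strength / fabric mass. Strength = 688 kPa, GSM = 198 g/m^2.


Formula: Bursting Index = Bursting Strength / Fabric GSM
BI = 688 kPa / 198 g/m^2
BI = 3.475 kPa/(g/m^2)

3.475 kPa/(g/m^2)


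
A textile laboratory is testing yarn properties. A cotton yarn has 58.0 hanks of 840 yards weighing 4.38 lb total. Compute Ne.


Formula: Ne = hanks / mass_lb
Substituting: Ne = 58.0 / 4.38
Ne = 13.2

13.2 Ne


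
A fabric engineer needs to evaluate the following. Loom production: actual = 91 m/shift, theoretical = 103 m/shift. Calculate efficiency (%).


Formula: Efficiency% = (Actual output / Theoretical output) * 100
Efficiency% = (91 / 103) * 100
Efficiency% = 0.883495 * 100 = 88.3495% ≈ 88.3%

88.3%


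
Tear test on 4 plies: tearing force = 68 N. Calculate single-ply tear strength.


Formula: Per-ply strength = Total force / Number of plies
Per-ply = 68 N / 4
Per-ply = 17 N

17 N


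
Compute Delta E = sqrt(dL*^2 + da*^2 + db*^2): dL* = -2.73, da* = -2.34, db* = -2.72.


Formula: Delta E = sqrt(dL*^2 + da*^2 + db*^2)
Step 1: dL*^2 = (-2.73)^2 = 7.4529
Step 2: da*^2 = (-2.34)^2 = 5.4756
Step 3: db*^2 = (-2.72)^2 = 7.3984
Step 4: Sum = 7.4529 + 5.4756 + 7.3984 = 20.3269
Step 5: Delta E = sqrt(20.3269) = 4.51

4.51 Delta E


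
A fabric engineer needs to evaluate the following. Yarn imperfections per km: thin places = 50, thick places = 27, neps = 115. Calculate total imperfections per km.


Formula: Total = thin places + thick places + neps
Total = 50 + 27 + 115
Total = 192 imperfections/km

192 imperfections/km


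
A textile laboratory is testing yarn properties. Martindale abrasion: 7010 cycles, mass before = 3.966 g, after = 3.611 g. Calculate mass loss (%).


Formula: Mass loss% = ((m_before - m_after) / m_before) * 100
Step 1: Mass loss = 3.966 - 3.611 = 0.355 g
Step 2: Ratio = 0.355 / 3.966 = 0.0895108
Step 3: Mass loss% = 0.0895108 * 100 = 8.95108% ≈ 8.95%

8.95%


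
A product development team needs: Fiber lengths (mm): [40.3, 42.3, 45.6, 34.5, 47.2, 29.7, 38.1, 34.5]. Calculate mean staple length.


Formula: Mean = sum of lengths / count
Sum = 40.3 + 42.3 + 45.6 + 34.5 + 47.2 + 29.7 + 38.1 + 34.5
Sum = 312.2 mm
Mean = 312.2 / 8 = 39.03 mm

39.03 mm


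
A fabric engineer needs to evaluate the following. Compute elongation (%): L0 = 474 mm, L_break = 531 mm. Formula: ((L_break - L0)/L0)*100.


Formula: Elongation (%) = ((L_break - L0) / L0) * 100
Step 1: Extension = 531 - 474 = 57 mm
Step 2: Elongation = (57 / 474) * 100
Step 3: Elongation = 0.120253 * 100 = 12.0253% ≈ 12.0%

12.0%


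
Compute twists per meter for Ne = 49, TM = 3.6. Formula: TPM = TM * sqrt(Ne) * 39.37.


Formula: TPM = TM * sqrt(Ne) * 39.37
Step 1: sqrt(Ne) = sqrt(49) = 7
Step 2: TM * sqrt(Ne) = 3.6 * 7 = 25.2
Step 3: TPM = 25.2 * 39.37 = 992 twists/m

992 twists/m


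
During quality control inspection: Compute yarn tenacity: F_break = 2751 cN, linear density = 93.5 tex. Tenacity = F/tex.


Formula: Tenacity = Breaking force / Linear density
Tenacity = 2751 cN / 93.5 tex
Tenacity = 29.42 cN/tex

29.42 cN/tex


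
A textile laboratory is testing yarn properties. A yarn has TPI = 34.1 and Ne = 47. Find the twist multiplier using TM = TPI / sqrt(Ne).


Formula: TM = TPI / sqrt(Ne)
Step 1: sqrt(Ne) = sqrt(47) = 6.8557
Step 2: TM = 34.1 / 6.8557 = 4.97

4.97 TM


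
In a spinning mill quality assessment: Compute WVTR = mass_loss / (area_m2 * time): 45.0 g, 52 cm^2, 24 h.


Formula: WVTR = mass_loss / (area * time)
Step 1: Convert area: 52 cm^2 = 0.0052 m^2
Step 2: WVTR = 45.0 g / (0.0052 m^2 * 24 h)
Step 3: WVTR = 45.0 / 0.1248 = 360.6 g/m^2/h

360.6 g/m^2/h


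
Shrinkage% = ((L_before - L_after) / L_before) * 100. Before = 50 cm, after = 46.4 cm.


Formula: Shrinkage% = ((L_before - L_after) / L_before) * 100
Step 1: Shrinkage = 50 - 46.4 = 3.6 cm
Step 2: Shrinkage% = (3.6 / 50) * 100
Step 3: Shrinkage% = 0.072 * 100 = 7.2%

7.2%


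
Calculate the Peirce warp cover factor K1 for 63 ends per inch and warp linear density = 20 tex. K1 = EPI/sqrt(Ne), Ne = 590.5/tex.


Formula: K1 = EPI / sqrt(Ne), with Ne = 590.5 / tex_warp
Step 1: Ne = 590.5 / 20 = 29.525
Step 2: sqrt(Ne) = sqrt(29.525) = 5.4337
Step 3: K1 = 63 / 5.4337 = 11.6

11.6


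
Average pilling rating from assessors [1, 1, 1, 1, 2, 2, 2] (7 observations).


Formula: Mean = sum / count
Sum = 1 + 1 + 1 + 1 + 2 + 2 + 2 = 10
Mean = 10 / 7 = 1.4

1.4


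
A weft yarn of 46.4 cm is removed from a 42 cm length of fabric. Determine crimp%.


Formula: Crimp% = ((L_yarn - L_fabric) / L_fabric) * 100
Step 1: Extension = 46.4 - 42 = 4.4 cm
Step 2: Crimp% = (4.4 / 42) * 100
Step 3: Crimp% = 0.104762 * 100 = 10.4762% ≈ 10.5%

10.5%


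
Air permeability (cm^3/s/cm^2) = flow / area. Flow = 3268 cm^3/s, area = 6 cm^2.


Formula: Air Permeability = Airflow / Test Area
AP = 3268 cm^3/s / 6 cm^2
AP = 544.7 cm^3/s/cm^2

544.7 cm^3/s/cm^2


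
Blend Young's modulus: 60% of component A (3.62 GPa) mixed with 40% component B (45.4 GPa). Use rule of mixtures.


Formula: Blend property = (fraction_A * property_A) + (fraction_B * property_B)
Step 1: Contribution A = 60/100 * 3.62 GPa = 2.172 GPa
Step 2: Contribution B = 40/100 * 45.4 GPa = 18.16 GPa
Step 3: Blend Young's modulus = 2.172 + 18.16 = 20.332 GPa

20.332 GPa


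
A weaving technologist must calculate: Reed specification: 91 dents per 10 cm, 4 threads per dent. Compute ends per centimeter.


Formula: EPC = (dents per 10 cm * ends per dent) / 10
Step 1: Total ends per 10 cm = 91 * 4 = 364
Step 2: EPC = 364 / 10 = 36.4 ends/cm

36.4 ends/cm


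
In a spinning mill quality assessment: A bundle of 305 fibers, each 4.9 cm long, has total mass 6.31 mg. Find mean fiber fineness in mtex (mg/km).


Formula: fineness (mtex) = mass (mg) / total length (km) = (mass_mg / total_length_m) * 1000
Step 1: Convert fiber length: 4.9 cm = 0.049 m
Step 2: Total fiber length = 305 * 0.049 = 14.945 m
Step 3: Linear density = 6.31 mg / 14.945 m = 0.4222 mg/m
Step 4: fineness = 0.4222 * 1000 = 422.2 mtex

422.2 mtex


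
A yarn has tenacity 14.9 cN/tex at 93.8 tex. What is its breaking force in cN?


Formula: Breaking force = Tenacity * Linear density
F = 14.9 cN/tex * 93.8 tex
F = 1397.62 cN

1397.62 cN


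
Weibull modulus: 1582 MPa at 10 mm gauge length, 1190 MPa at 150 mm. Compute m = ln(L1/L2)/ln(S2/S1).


Formula: m = ln(L1/L2) / ln(S2/S1)
Step 1: ln(L1/L2) = ln(10/150) = -2.70805
Step 2: S2/S1 = 1190/1582 = 0.75221
Step 3: ln(S2/S1) = ln(0.75221) = -0.28474
Step 4: m = -2.70805 / -0.28474 = 9.51

9.51 (Weibull m)


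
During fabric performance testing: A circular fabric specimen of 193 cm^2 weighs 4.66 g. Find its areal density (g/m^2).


Formula: GSM = mass_g / area_m2
Step 1: Convert area: 193 cm^2 = 193 / 10000 = 0.0193 m^2
Step 2: GSM = 4.66 g / 0.0193 m^2 = 241.5 g/m^2

241.5 g/m^2


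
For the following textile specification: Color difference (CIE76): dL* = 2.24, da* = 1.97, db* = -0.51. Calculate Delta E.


Formula: Delta E = sqrt(dL*^2 + da*^2 + db*^2)
Step 1: dL*^2 = 2.24^2 = 5.0176
Step 2: da*^2 = 1.97^2 = 3.8809
Step 3: db*^2 = (-0.51)^2 = 0.2601
Step 4: Sum = 5.0176 + 3.8809 + 0.2601 = 9.1586
Step 5: Delta E = sqrt(9.1586) = 3.03

3.03 Delta E


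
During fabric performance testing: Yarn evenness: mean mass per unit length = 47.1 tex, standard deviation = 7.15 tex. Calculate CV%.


Formula: CV% = (standard deviation / mean) * 100
Step 1: Ratio = 7.15 / 47.1 = 0.151805
Step 2: CV% = 0.151805 * 100 = 15.1805% ≈ 15.2%

15.2%


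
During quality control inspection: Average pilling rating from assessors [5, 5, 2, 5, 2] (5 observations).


Formula: Mean = sum / count
Sum = 5 + 5 + 2 + 5 + 2 = 19
Mean = 19 / 5 = 3.8

3.8


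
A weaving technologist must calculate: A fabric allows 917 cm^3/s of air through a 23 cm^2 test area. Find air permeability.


Formula: Air Permeability = Airflow / Test Area
AP = 917 cm^3/s / 23 cm^2
AP = 39.9 cm^3/s/cm^2

39.9 cm^3/s/cm^2


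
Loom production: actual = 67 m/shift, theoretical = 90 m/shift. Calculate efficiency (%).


Formula: Efficiency% = (Actual output / Theoretical output) * 100
Efficiency% = (67 / 90) * 100
Efficiency% = 0.744444 * 100 = 74.4444% ≈ 74.4%

74.4%


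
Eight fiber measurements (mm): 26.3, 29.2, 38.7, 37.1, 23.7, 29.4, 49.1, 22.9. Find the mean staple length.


Formula: Mean = sum of lengths / count
Sum = 26.3 + 29.2 + 38.7 + 37.1 + 23.7 + 29.4 + 49.1 + 22.9
Sum = 256.4 mm
Mean = 256.4 / 8 = 32.05 mm

32.05 mm


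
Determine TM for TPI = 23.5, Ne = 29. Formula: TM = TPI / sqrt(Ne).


Formula: TM = TPI / sqrt(Ne)
Step 1: sqrt(Ne) = sqrt(29) = 5.3852
Step 2: TM = 23.5 / 5.3852 = 4.36

4.36 TM


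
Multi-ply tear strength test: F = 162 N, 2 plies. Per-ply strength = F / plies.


Formula: Per-ply strength = Total force / Number of plies
Per-ply = 162 N / 2
Per-ply = 81 N

81 N


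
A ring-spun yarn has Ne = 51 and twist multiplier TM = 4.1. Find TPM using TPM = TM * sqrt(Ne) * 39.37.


Formula: TPM = TM * sqrt(Ne) * 39.37
Step 1: sqrt(Ne) = sqrt(51) = 7.1414
Step 2: TM * sqrt(Ne) = 4.1 * 7.1414 = 29.2797
Step 3: TPM = 29.2797 * 39.37 = 1153 twists/m

1153 twists/m


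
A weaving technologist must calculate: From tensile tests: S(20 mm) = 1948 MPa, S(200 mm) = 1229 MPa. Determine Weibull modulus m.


Formula: m = ln(L1/L2) / ln(S2/S1)
Step 1: ln(L1/L2) = ln(20/200) = -2.30259
Step 2: S2/S1 = 1229/1948 = 0.6309
Step 3: ln(S2/S1) = ln(0.6309) = -0.46061
Step 4: m = -2.30259 / -0.46061 = 5.00

5.00 (Weibull m)


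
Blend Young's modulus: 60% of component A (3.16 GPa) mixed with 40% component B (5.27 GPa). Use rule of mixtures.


Formula: Blend property = (fraction_A * property_A) + (fraction_B * property_B)
Step 1: Contribution A = 60/100 * 3.16 GPa = 1.896 GPa
Step 2: Contribution B = 40/100 * 5.27 GPa = 2.108 GPa
Step 3: Blend Young's modulus = 1.896 + 2.108 = 4.004 GPa

4.004 GPa


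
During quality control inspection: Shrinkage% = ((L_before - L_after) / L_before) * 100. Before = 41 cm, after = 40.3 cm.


Formula: Shrinkage% = ((L_before - L_after) / L_before) * 100
Step 1: Shrinkage = 41 - 40.3 = 0.7 cm
Step 2: Shrinkage% = (0.7 / 41) * 100
Step 3: Shrinkage% = 0.017073 * 100 = 1.7073% ≈ 1.7%

1.7%


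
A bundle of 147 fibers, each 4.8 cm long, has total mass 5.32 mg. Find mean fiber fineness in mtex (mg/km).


Formula: fineness (mtex) = mass (mg) / total length (km) = (mass_mg / total_length_m) * 1000
Step 1: Convert fiber length: 4.8 cm = 0.048 m
Step 2: Total fiber length = 147 * 0.048 = 7.056 m
Step 3: Linear density = 5.32 mg / 7.056 m = 0.7540 mg/m
Step 4: fineness = 0.7540 * 1000 = 754.0 mtex

754.0 mtex


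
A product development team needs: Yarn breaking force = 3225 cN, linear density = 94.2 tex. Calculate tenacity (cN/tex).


Formula: Tenacity = Breaking force / Linear density
Tenacity = 3225 cN / 94.2 tex
Tenacity = 34.24 cN/tex

34.24 cN/tex


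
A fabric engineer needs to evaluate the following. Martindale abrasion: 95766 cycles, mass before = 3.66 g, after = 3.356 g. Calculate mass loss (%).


Formula: Mass loss% = ((m_before - m_after) / m_before) * 100
Step 1: Mass loss = 3.66 - 3.356 = 0.304 g
Step 2: Ratio = 0.304 / 3.66 = 0.0830601
Step 3: Mass loss% = 0.0830601 * 100 = 8.30601% ≈ 8.31%

8.31%


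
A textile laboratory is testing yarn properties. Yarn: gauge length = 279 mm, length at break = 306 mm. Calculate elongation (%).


Formula: Elongation (%) = ((L_break - L0) / L0) * 100
Step 1: Extension = 306 - 279 = 27 mm
Step 2: Elongation = (27 / 279) * 100
Step 3: Elongation = 0.096774 * 100 = 9.6774% ≈ 9.7%

9.7%


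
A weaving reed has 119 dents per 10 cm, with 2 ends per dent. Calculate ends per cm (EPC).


Formula: EPC = (dents per 10 cm * ends per dent) / 10
Step 1: Total ends per 10 cm = 119 * 2 = 238
Step 2: EPC = 238 / 10 = 23.8 ends/cm

23.8 ends/cm


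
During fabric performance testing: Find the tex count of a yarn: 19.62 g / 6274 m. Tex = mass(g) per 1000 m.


Formula: Tex = (mass_g / length_m) * 1000
Substituting: Tex = (19.62 / 6274) * 1000
Intermediate: 19.62 / 6274 = 0.00312719 g/m
Tex = 0.00312719 * 1000 = 3.13 tex

3.13 tex


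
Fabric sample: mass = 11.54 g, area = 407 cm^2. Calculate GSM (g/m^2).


Formula: GSM = mass_g / area_m2
Step 1: Convert area: 407 cm^2 = 407 / 10000 = 0.0407 m^2
Step 2: GSM = 11.54 g / 0.0407 m^2 = 283.5 g/m^2

283.5 g/m^2


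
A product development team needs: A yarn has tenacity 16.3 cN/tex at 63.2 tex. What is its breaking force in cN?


Formula: Breaking force = Tenacity * Linear density
F = 16.3 cN/tex * 63.2 tex
F = 1030.16 cN

1030.16 cN


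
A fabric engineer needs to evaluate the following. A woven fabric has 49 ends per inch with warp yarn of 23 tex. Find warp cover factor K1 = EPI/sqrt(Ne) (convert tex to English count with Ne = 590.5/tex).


Formula: K1 = EPI / sqrt(Ne), with Ne = 590.5 / tex_warp
Step 1: Ne = 590.5 / 23 = 25.674
Step 2: sqrt(Ne) = sqrt(25.674) = 5.067
Step 3: K1 = 49 / 5.067 = 9.7

9.7


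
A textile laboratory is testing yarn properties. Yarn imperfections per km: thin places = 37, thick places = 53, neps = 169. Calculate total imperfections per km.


Formula: Total = thin places + thick places + neps
Total = 37 + 53 + 169
Total = 259 imperfections/km

259 imperfections/km


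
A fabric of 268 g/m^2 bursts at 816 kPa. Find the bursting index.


Formula: Bursting Index = Bursting Strength / Fabric GSM
BI = 816 kPa / 268 g/m^2
BI = 3.045 kPa/(g/m^2)

3.045 kPa/(g/m^2)


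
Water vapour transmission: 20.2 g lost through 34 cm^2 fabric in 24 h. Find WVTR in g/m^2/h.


Formula: WVTR = mass_loss / (area * time)
Step 1: Convert area: 34 cm^2 = 0.0034 m^2
Step 2: WVTR = 20.2 g / (0.0034 m^2 * 24 h)
Step 3: WVTR = 20.2 / 0.0816 = 247.5 g/m^2/h

247.5 g/m^2/h
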